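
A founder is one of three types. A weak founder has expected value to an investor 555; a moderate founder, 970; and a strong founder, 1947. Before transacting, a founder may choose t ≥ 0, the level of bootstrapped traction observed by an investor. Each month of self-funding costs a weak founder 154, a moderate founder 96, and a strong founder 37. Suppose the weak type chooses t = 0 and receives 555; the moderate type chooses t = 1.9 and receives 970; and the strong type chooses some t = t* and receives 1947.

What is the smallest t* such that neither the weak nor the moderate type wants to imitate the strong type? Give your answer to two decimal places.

Weak type (on-path payoff 555) won't mimic when 555 ≥ 1947 − 154·t*, i.e. t* ≥ 9.04.
Moderate type (on-path payoff 970 − 96×1.9 = 787.6) won't mimic when 787.6 ≥ 1947 − 96·t*, i.e. t* ≥ 12.08.
Both must hold, so t* = max(9.04, 12.08) = 12.08. The moderate type's constraint binds.

12.08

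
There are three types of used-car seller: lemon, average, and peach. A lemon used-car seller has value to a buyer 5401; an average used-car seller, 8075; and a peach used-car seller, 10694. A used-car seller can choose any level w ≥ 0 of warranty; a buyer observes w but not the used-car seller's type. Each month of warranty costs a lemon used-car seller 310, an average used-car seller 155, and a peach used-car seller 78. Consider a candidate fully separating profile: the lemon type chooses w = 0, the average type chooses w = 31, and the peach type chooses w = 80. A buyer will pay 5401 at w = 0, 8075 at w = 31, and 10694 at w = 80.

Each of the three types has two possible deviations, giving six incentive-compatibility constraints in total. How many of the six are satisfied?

3

Lemon (own payoff 5401): to w=31 gives 8075 − 310×31 = -1535 → no gain ✓; to w=80 gives 10694 − 310×80 = -14106 → no gain ✓.
Peach (own payoff 10694 − 78×80 = 4454): to w=0 gives 5401 → profitable ✗; to w=31 gives 8075 − 78×31 = 5657 → profitable ✗.
Average (own payoff 8075 − 155×31 = 3270): to w=0 gives 5401 → profitable ✗; to w=80 gives 10694 − 155×80 = -1706 → no gain ✓.
3 of the 6 constraints hold; not an equilibrium.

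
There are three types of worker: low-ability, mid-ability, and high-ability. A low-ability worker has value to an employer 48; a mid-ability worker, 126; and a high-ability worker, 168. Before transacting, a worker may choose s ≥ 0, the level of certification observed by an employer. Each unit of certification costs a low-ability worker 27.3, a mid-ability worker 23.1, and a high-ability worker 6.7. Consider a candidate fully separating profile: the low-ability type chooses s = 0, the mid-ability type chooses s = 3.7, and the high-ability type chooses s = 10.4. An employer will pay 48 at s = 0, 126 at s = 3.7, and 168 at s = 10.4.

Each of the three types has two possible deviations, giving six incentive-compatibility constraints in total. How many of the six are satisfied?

4

Mid-ability (own payoff 126 − 23.1×3.7 = 40.53): to s=0 gives 48 → profitable ✗; to s=10.4 gives 168 − 23.1×10.4 = -72.24 → no gain ✓.
High-ability (own payoff 168 − 6.7×10.4 = 98.32): to s=0 gives 48 → no gain ✓; to s=3.7 gives 126 − 6.7×3.7 = 101.21 → profitable ✗.
Low-ability (own payoff 48): to s=3.7 gives 126 − 27.3×3.7 = 24.99 → no gain ✓; to s=10.4 gives 168 − 27.3×10.4 = -115.92 → no gain ✓.
4 of the 6 constraints hold; not an equilibrium.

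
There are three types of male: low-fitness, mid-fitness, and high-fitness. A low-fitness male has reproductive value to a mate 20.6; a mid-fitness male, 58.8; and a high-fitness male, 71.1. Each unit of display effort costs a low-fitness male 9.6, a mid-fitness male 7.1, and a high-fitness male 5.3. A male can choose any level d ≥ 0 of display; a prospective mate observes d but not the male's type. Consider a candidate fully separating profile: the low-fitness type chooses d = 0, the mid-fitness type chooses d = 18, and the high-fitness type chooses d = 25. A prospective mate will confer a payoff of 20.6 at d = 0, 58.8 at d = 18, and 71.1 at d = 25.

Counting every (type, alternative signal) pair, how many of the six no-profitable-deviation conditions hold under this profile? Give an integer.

3

High-fitness (own payoff 71.1 − 5.3×25 = -61.4): to d=0 gives 20.6 → profitable ✗; to d=18 gives 58.8 − 5.3×18 = -36.6 → profitable ✗.
Mid-fitness (own payoff 58.8 − 7.1×18 = -69): to d=0 gives 20.6 → profitable ✗; to d=25 gives 71.1 − 7.1×25 = -106.4 → no gain ✓.
Low-fitness (own payoff 20.6): to d=18 gives 58.8 − 9.6×18 = -114 → no gain ✓; to d=25 gives 71.1 − 9.6×25 = -168.9 → no gain ✓.
3 of the 6 constraints hold; not an equilibrium.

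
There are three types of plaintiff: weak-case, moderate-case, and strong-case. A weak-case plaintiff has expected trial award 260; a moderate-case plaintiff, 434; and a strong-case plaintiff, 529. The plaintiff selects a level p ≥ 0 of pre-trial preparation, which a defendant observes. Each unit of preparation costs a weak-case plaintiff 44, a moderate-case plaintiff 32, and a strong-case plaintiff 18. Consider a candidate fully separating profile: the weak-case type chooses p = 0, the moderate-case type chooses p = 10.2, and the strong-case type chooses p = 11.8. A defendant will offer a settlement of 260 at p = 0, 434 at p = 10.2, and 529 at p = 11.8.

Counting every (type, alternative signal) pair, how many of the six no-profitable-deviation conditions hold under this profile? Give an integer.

Weak-case (own payoff 260): to p=10.2 gives 434 − 44×10.2 = -14.8 → no gain ✓; to p=11.8 gives 529 − 44×11.8 = 9.8 → no gain ✓.
Moderate-case (own payoff 434 − 32×10.2 = 107.6): to p=0 gives 260 → profitable ✗; to p=11.8 gives 529 − 32×11.8 = 151.4 → profitable ✗.
Strong-case (own payoff 529 − 18×11.8 = 316.6): to p=0 gives 260 → no gain ✓; to p=10.2 gives 434 − 18×10.2 = 250.4 → no gain ✓.
4 of the 6 constraints hold; not an equilibrium.

4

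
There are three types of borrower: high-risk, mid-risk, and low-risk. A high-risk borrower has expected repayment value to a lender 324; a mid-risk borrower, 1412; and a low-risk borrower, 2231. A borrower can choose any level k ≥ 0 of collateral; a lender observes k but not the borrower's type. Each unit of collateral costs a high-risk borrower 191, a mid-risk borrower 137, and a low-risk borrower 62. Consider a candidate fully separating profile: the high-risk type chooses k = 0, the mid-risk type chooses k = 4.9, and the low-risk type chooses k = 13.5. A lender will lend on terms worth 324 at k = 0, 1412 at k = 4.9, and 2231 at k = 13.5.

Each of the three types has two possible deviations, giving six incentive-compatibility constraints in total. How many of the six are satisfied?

High-risk (own payoff 324): to k=4.9 gives 1412 − 191×4.9 = 476.1 → profitable ✗; to k=13.5 gives 2231 − 191×13.5 = -347.5 → no gain ✓.
Mid-risk (own payoff 1412 − 137×4.9 = 740.7): to k=0 gives 324 → no gain ✓; to k=13.5 gives 2231 − 137×13.5 = 381.5 → no gain ✓.
Low-risk (own payoff 2231 − 62×13.5 = 1394): to k=0 gives 324 → no gain ✓; to k=4.9 gives 1412 − 62×4.9 = 1108.2 → no gain ✓.
5 of the 6 constraints hold; not an equilibrium.

5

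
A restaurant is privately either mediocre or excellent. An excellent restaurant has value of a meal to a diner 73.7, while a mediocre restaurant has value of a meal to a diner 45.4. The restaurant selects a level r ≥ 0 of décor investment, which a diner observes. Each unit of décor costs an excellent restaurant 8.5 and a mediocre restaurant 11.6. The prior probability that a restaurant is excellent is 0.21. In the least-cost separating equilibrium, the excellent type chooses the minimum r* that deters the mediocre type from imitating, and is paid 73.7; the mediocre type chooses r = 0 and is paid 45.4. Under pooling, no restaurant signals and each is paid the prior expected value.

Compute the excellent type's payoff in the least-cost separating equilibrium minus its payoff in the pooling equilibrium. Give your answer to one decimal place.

Least-cost separating signal: r* solves 45.4 = 73.7 − 11.6·r*, so r* = (73.7 − 45.4)/11.6 ≈ 2.4397.
Excellent type's separating payoff: 73.7 − 8.5 × r* = 73.7 − 8.5 × (73.7 − 45.4)/11.6 = 73.7 − 240.55/11.6 ≈ 52.963.
Pooling payoff: 0.21 × 73.7 + 0.79 × 45.4 = 51.343.
Difference: 52.963 − 51.343 = 1.62, i.e. 1.6 to one decimal place.
The excellent type prefers to separate.

1.6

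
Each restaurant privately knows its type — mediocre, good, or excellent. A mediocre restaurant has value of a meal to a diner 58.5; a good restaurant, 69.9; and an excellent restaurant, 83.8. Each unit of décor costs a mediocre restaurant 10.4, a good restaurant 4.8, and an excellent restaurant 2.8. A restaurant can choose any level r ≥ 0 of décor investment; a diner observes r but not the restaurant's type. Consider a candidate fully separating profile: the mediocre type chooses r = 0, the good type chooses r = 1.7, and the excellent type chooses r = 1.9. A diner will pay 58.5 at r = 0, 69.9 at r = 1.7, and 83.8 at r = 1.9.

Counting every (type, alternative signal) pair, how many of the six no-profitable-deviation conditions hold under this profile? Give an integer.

Excellent (own payoff 83.8 − 2.8×1.9 = 78.48): to r=0 gives 58.5 → no gain ✓; to r=1.7 gives 69.9 − 2.8×1.7 = 65.14 → no gain ✓.
Good (own payoff 69.9 − 4.8×1.7 = 61.74): to r=0 gives 58.5 → no gain ✓; to r=1.9 gives 83.8 − 4.8×1.9 = 74.68 → profitable ✗.
Mediocre (own payoff 58.5): to r=1.7 gives 69.9 − 10.4×1.7 = 52.22 → no gain ✓; to r=1.9 gives 83.8 − 10.4×1.9 = 64.04 → profitable ✗.
4 of the 6 constraints hold; not an equilibrium.

4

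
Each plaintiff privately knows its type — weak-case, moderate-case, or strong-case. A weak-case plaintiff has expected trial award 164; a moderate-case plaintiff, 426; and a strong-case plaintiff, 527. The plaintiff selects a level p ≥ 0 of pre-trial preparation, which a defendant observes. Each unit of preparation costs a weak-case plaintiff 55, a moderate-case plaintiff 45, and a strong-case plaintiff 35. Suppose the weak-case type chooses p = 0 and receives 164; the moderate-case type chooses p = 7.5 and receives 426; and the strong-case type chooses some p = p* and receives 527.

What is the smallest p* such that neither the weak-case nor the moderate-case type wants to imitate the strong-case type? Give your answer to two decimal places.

Moderate-case type (on-path payoff 426 − 45×7.5 = 88.5) won't mimic when 88.5 ≥ 527 − 45·p*, i.e. p* ≥ 9.74.
Weak-case type (on-path payoff 164) won't mimic when 164 ≥ 527 − 55·p*, i.e. p* ≥ 6.60.
Both must hold, so p* = max(6.60, 9.74) = 9.74. The moderate-case type's constraint binds.

9.74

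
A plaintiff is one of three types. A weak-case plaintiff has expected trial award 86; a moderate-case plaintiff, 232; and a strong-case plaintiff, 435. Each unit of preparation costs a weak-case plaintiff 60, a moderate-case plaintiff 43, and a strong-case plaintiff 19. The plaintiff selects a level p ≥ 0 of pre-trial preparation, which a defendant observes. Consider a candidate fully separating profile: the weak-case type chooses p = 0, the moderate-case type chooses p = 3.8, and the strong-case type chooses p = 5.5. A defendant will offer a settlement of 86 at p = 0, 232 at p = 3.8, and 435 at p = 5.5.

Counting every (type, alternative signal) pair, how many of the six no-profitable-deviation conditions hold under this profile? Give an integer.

Weak-case (own payoff 86): to p=3.8 gives 232 − 60×3.8 = 4 → no gain ✓; to p=5.5 gives 435 − 60×5.5 = 105 → profitable ✗.
Strong-case (own payoff 435 − 19×5.5 = 330.5): to p=0 gives 86 → no gain ✓; to p=3.8 gives 232 − 19×3.8 = 159.8 → no gain ✓.
Moderate-case (own payoff 232 − 43×3.8 = 68.6): to p=0 gives 86 → profitable ✗; to p=5.5 gives 435 − 43×5.5 = 198.5 → profitable ✗.
3 of the 6 constraints hold; not an equilibrium.

3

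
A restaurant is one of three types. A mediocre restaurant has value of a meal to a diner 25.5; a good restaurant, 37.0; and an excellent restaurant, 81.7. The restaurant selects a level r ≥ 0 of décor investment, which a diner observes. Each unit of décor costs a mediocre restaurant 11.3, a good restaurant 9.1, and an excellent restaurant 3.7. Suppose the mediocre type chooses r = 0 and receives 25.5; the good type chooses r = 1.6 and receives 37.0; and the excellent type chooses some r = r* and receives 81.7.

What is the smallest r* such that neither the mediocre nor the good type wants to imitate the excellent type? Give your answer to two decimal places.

Mediocre type (on-path payoff 25.5) won't mimic when 25.5 ≥ 81.7 − 11.3·r*, i.e. r* ≥ 4.97.
Good type (on-path payoff 37.0 − 9.1×1.6 = 22.44) won't mimic when 22.44 ≥ 81.7 − 9.1·r*, i.e. r* ≥ 6.51.
Both must hold, so r* = max(4.97, 6.51) = 6.51. The good type's constraint binds.

6.51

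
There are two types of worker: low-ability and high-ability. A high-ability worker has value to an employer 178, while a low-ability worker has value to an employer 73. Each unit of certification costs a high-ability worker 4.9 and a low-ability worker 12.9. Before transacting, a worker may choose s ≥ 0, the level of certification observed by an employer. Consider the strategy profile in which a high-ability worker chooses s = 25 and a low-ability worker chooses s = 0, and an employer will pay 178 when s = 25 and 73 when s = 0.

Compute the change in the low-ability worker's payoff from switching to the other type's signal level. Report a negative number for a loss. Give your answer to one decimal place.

-217.5

Playing s = 0 the low-ability worker receives 73.
Deviating to s = 25 brings payment 178 at cost 12.9 × 25 = 322.5, netting -144.5.
Gain from deviating: -144.5 − 73 = -217.5.
The gain is negative, so the low-ability type's incentive-compatibility constraint is satisfied.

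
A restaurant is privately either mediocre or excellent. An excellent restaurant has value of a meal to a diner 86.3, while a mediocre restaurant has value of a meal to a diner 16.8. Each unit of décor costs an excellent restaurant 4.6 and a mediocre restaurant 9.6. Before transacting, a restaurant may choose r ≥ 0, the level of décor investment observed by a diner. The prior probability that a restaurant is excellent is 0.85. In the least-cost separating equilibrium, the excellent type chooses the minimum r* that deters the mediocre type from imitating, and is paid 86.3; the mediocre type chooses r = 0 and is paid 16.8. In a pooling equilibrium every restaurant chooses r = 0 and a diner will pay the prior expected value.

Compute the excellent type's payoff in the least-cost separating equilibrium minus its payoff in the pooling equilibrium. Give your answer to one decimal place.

Least-cost separating signal: r* solves 16.8 = 86.3 − 9.6·r*, so r* = (86.3 − 16.8)/9.6 ≈ 7.2396.
Excellent type's separating payoff: 86.3 − 4.6 × r* = 86.3 − 4.6 × (86.3 − 16.8)/9.6 = 86.3 − 319.7/9.6 ≈ 52.998.
Pooling payoff: 0.85 × 86.3 + 0.15 × 16.8 = 75.875.
Difference: 52.998 − 75.875 = -22.877, i.e. -22.9 to one decimal place.
The excellent type would prefer the pooling outcome.

-22.9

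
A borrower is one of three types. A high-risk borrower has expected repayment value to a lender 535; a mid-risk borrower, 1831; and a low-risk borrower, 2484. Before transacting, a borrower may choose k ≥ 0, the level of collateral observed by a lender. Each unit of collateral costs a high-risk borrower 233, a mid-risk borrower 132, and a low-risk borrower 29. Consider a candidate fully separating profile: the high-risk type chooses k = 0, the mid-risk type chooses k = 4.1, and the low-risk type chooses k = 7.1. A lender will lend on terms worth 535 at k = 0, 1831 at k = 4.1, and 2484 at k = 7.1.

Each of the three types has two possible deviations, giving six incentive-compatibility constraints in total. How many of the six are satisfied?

3

High-risk (own payoff 535): to k=4.1 gives 1831 − 233×4.1 = 875.7 → profitable ✗; to k=7.1 gives 2484 − 233×7.1 = 829.7 → profitable ✗.
Low-risk (own payoff 2484 − 29×7.1 = 2278.1): to k=0 gives 535 → no gain ✓; to k=4.1 gives 1831 − 29×4.1 = 1712.1 → no gain ✓.
Mid-risk (own payoff 1831 − 132×4.1 = 1289.8): to k=0 gives 535 → no gain ✓; to k=7.1 gives 2484 − 132×7.1 = 1546.8 → profitable ✗.
3 of the 6 constraints hold; not an equilibrium.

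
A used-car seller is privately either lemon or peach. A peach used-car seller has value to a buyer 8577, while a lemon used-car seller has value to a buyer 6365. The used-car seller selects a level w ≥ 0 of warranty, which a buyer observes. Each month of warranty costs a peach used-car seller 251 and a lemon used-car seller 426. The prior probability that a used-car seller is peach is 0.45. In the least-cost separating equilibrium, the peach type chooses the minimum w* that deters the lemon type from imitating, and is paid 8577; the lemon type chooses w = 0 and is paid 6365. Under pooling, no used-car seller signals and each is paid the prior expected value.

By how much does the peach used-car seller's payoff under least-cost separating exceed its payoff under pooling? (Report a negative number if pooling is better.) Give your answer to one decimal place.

Least-cost separating signal: w* solves 6365 = 8577 − 426·w*, so w* = (8577 − 6365)/426 ≈ 5.1925.
Peach type's separating payoff: 8577 − 251 × w* = 8577 − 251 × (8577 − 6365)/426 = 8577 − 555212/426 ≈ 7273.685.
Pooling payoff: 0.45 × 8577 + 0.55 × 6365 = 7360.4.
Difference: 7273.685 − 7360.4 = -86.715, i.e. -86.7 to one decimal place.
The peach type would prefer the pooling outcome.

-86.7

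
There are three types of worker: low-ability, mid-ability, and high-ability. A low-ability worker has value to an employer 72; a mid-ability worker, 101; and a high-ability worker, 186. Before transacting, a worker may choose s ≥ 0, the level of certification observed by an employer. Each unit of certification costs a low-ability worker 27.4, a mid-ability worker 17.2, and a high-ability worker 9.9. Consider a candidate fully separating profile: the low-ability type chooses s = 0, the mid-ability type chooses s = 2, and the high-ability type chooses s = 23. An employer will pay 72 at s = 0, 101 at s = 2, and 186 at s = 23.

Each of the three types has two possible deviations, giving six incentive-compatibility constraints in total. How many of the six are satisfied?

3

High-ability (own payoff 186 − 9.9×23 = -41.7): to s=0 gives 72 → profitable ✗; to s=2 gives 101 − 9.9×2 = 81.2 → profitable ✗.
Mid-ability (own payoff 101 − 17.2×2 = 66.6): to s=0 gives 72 → profitable ✗; to s=23 gives 186 − 17.2×23 = -209.6 → no gain ✓.
Low-ability (own payoff 72): to s=2 gives 101 − 27.4×2 = 46.2 → no gain ✓; to s=23 gives 186 − 27.4×23 = -444.2 → no gain ✓.
3 of the 6 constraints hold; not an equilibrium.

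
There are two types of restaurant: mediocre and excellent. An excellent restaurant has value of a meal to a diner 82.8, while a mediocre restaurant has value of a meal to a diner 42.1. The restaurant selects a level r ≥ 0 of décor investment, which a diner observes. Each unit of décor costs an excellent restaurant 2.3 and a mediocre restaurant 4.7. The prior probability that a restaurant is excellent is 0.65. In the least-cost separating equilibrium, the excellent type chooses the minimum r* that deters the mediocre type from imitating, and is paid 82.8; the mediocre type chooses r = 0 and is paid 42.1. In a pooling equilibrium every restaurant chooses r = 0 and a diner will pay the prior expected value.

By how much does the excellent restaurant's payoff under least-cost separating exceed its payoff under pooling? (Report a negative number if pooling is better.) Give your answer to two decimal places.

Least-cost separating signal: r* solves 42.1 = 82.8 − 4.7·r*, so r* = (82.8 − 42.1)/4.7 ≈ 8.6596.
Excellent type's separating payoff: 82.8 − 2.3 × r* = 82.8 − 2.3 × (82.8 − 42.1)/4.7 = 82.8 − 93.61/4.7 ≈ 62.8830.
Pooling payoff: 0.65 × 82.8 + 0.35 × 42.1 = 68.555.
Difference: 62.8830 − 68.555 = -5.672, i.e. -5.67 to two decimal places.
The excellent type would prefer the pooling outcome.

-5.67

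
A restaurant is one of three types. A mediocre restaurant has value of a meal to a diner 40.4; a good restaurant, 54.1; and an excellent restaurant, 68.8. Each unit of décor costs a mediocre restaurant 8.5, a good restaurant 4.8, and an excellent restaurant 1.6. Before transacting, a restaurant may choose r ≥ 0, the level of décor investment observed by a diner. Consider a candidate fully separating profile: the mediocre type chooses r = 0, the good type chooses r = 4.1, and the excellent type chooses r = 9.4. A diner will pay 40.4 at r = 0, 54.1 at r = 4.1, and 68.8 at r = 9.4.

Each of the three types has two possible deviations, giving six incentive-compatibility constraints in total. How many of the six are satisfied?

Excellent (own payoff 68.8 − 1.6×9.4 = 53.76): to r=0 gives 40.4 → no gain ✓; to r=4.1 gives 54.1 − 1.6×4.1 = 47.54 → no gain ✓.
Mediocre (own payoff 40.4): to r=4.1 gives 54.1 − 8.5×4.1 = 19.25 → no gain ✓; to r=9.4 gives 68.8 − 8.5×9.4 = -11.1 → no gain ✓.
Good (own payoff 54.1 − 4.8×4.1 = 34.42): to r=0 gives 40.4 → profitable ✗; to r=9.4 gives 68.8 − 4.8×9.4 = 23.68 → no gain ✓.
5 of the 6 constraints hold; not an equilibrium.

5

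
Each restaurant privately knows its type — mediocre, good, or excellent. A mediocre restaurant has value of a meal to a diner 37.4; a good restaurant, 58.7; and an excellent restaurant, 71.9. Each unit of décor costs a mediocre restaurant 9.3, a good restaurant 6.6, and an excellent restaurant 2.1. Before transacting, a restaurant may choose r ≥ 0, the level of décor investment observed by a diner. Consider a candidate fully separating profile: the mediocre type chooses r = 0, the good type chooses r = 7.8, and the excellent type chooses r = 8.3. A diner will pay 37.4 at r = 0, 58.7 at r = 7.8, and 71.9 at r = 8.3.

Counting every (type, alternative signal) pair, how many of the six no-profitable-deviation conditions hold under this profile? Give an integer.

4

Good (own payoff 58.7 − 6.6×7.8 = 7.22): to r=0 gives 37.4 → profitable ✗; to r=8.3 gives 71.9 − 6.6×8.3 = 17.12 → profitable ✗.
Excellent (own payoff 71.9 − 2.1×8.3 = 54.47): to r=0 gives 37.4 → no gain ✓; to r=7.8 gives 58.7 − 2.1×7.8 = 42.32 → no gain ✓.
Mediocre (own payoff 37.4): to r=7.8 gives 58.7 − 9.3×7.8 = -13.84 → no gain ✓; to r=8.3 gives 71.9 − 9.3×8.3 = -5.29 → no gain ✓.
4 of the 6 constraints hold; not an equilibrium.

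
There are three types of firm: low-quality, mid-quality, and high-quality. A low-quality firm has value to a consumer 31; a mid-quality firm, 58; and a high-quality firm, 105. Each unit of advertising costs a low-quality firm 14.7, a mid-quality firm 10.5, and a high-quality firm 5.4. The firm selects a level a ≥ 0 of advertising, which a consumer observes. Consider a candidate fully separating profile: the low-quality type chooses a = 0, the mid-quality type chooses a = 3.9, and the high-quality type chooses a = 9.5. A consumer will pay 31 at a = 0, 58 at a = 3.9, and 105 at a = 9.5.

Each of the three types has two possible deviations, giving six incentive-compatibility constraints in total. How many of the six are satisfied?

Mid-quality (own payoff 58 − 10.5×3.9 = 17.05): to a=0 gives 31 → profitable ✗; to a=9.5 gives 105 − 10.5×9.5 = 5.25 → no gain ✓.
Low-quality (own payoff 31): to a=3.9 gives 58 − 14.7×3.9 = 0.67 → no gain ✓; to a=9.5 gives 105 − 14.7×9.5 = -34.65 → no gain ✓.
High-quality (own payoff 105 − 5.4×9.5 = 53.7): to a=0 gives 31 → no gain ✓; to a=3.9 gives 58 − 5.4×3.9 = 36.94 → no gain ✓.
5 of the 6 constraints hold; not an equilibrium.

5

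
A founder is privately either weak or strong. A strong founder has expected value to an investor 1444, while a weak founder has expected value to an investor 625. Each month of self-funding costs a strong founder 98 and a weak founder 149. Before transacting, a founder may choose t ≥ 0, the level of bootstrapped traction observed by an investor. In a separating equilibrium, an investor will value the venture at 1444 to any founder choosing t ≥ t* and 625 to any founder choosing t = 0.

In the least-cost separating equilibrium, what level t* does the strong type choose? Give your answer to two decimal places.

5.50

A weak founder choosing t = 0 receives 625.
Imitating at t* instead would pay 1444 at cost 149·t*, netting 1444 − 149·t*.
Indifference: 625 = 1444 − 149·t*, so t* = (1444 − 625) / 149 ≈ 5.50.
At t* the weak type's incentive constraint just binds; the strong type strictly prefers t* since its per-unit cost is lower.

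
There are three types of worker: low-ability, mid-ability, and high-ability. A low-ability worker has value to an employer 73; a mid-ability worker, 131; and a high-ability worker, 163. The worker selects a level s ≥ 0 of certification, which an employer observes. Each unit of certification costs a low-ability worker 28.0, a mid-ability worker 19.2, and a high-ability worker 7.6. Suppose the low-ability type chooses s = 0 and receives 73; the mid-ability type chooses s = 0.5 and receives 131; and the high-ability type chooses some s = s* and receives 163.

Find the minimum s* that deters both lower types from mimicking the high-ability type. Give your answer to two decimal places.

3.21

Low-ability type (on-path payoff 73) won't mimic when 73 ≥ 163 − 28.0·s*, i.e. s* ≥ 3.21.
Mid-ability type (on-path payoff 131 − 19.2×0.5 = 121.4) won't mimic when 121.4 ≥ 163 − 19.2·s*, i.e. s* ≥ 2.17.
Both must hold, so s* = max(3.21, 2.17) = 3.21. The low-ability type's constraint binds.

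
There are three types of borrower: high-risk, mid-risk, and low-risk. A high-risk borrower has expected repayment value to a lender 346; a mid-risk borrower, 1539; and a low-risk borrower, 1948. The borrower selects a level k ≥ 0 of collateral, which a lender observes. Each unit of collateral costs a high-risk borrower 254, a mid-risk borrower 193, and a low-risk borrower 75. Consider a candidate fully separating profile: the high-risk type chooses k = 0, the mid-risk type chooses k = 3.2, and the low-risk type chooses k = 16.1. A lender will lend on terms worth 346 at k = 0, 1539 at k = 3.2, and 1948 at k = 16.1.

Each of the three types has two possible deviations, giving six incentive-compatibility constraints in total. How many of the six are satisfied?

Low-risk (own payoff 1948 − 75×16.1 = 740.5): to k=0 gives 346 → no gain ✓; to k=3.2 gives 1539 − 75×3.2 = 1299 → profitable ✗.
Mid-risk (own payoff 1539 − 193×3.2 = 921.4): to k=0 gives 346 → no gain ✓; to k=16.1 gives 1948 − 193×16.1 = -1159.3 → no gain ✓.
High-risk (own payoff 346): to k=3.2 gives 1539 − 254×3.2 = 726.2 → profitable ✗; to k=16.1 gives 1948 − 254×16.1 = -2141.4 → no gain ✓.
4 of the 6 constraints hold; not an equilibrium.

4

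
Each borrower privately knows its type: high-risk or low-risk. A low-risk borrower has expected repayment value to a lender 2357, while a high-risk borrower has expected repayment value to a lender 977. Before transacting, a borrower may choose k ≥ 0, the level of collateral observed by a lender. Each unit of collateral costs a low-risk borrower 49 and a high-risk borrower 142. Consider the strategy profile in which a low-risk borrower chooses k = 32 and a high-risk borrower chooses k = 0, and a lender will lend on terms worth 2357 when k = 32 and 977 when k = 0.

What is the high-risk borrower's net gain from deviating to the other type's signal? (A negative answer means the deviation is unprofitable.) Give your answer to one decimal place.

-3164.0

Playing k = 0 the high-risk borrower receives 977.
Deviating to k = 32 brings payment 2357 at cost 142 × 32 = 4544, netting -2187.
Gain from deviating: -2187 − 977 = -3164.0.
The gain is negative, so the high-risk type's incentive-compatibility constraint is satisfied.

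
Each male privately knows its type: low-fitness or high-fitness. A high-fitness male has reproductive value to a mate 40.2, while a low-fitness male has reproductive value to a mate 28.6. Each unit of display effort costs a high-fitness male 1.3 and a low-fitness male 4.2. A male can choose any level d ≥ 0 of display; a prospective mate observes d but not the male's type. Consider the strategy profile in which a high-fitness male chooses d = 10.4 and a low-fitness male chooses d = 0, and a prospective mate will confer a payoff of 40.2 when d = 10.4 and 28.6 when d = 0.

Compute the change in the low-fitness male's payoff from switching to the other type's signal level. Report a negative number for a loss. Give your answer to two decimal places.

-32.08

Playing d = 0 the low-fitness male receives 28.6.
Deviating to d = 10.4 brings payment 40.2 at cost 4.2 × 10.4 = 43.68, netting -3.48.
Gain from deviating: -3.48 − 28.6 = -32.08.
The gain is negative, so the low-fitness type's incentive-compatibility constraint is satisfied.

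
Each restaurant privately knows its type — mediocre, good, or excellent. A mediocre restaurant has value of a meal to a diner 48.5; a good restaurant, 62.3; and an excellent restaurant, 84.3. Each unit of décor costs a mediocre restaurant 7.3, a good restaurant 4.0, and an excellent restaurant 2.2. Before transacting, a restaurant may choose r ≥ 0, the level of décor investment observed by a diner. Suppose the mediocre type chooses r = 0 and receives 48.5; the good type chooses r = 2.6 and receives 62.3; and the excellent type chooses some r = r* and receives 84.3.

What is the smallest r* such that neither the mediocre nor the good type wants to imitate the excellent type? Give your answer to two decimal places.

8.10

Good type (on-path payoff 62.3 − 4.0×2.6 = 51.9) won't mimic when 51.9 ≥ 84.3 − 4.0·r*, i.e. r* ≥ 8.10.
Mediocre type (on-path payoff 48.5) won't mimic when 48.5 ≥ 84.3 − 7.3·r*, i.e. r* ≥ 4.90.
Both must hold, so r* = max(4.90, 8.10) = 8.10. The good type's constraint binds.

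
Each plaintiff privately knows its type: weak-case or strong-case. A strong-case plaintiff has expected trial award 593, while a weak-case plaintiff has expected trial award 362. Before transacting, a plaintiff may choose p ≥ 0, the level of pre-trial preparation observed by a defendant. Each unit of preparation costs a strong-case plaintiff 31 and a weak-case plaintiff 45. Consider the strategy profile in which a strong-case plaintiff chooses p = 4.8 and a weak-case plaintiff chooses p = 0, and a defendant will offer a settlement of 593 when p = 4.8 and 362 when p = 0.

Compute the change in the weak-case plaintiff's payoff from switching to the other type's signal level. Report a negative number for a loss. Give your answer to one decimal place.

15.0

Playing p = 0 the weak-case plaintiff receives 362.
Deviating to p = 4.8 brings payment 593 at cost 45 × 4.8 = 216, netting 377.
Gain from deviating: 377 − 362 = 15.0.
The gain is positive, so the weak-case type's incentive-compatibility constraint is violated — this profile is not a separating equilibrium.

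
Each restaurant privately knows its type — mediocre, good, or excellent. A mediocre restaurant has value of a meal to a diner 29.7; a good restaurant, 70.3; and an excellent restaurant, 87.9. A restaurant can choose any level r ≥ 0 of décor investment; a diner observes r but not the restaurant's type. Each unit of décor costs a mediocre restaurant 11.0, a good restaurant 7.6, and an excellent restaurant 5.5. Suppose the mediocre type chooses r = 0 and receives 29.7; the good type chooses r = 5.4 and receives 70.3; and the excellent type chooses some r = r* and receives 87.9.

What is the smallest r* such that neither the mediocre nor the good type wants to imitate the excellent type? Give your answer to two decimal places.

Good type (on-path payoff 70.3 − 7.6×5.4 = 29.26) won't mimic when 29.26 ≥ 87.9 − 7.6·r*, i.e. r* ≥ 7.72.
Mediocre type (on-path payoff 29.7) won't mimic when 29.7 ≥ 87.9 − 11.0·r*, i.e. r* ≥ 5.29.
Both must hold, so r* = max(5.29, 7.72) = 7.72. The good type's constraint binds.

7.72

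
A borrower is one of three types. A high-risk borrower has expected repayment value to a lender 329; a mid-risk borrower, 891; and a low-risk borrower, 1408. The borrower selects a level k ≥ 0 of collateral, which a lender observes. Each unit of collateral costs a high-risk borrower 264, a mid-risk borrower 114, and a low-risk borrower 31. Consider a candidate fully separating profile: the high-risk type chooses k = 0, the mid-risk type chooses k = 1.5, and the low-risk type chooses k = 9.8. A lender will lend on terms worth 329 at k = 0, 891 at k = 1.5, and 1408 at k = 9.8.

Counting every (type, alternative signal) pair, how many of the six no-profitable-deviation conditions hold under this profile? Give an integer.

High-risk (own payoff 329): to k=1.5 gives 891 − 264×1.5 = 495 → profitable ✗; to k=9.8 gives 1408 − 264×9.8 = -1179.2 → no gain ✓.
Mid-risk (own payoff 891 − 114×1.5 = 720): to k=0 gives 329 → no gain ✓; to k=9.8 gives 1408 − 114×9.8 = 290.8 → no gain ✓.
Low-risk (own payoff 1408 − 31×9.8 = 1104.2): to k=0 gives 329 → no gain ✓; to k=1.5 gives 891 − 31×1.5 = 844.5 → no gain ✓.
5 of the 6 constraints hold; not an equilibrium.

5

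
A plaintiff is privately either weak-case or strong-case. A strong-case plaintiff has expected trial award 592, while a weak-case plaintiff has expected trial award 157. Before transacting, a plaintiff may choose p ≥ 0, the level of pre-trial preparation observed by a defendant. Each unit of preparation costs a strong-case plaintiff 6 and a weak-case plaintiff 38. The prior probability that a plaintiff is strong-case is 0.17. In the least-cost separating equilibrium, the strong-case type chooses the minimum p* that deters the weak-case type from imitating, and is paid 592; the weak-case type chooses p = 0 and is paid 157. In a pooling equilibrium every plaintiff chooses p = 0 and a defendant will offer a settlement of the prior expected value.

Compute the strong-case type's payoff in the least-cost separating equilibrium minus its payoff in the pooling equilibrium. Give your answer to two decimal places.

Least-cost separating signal: p* solves 157 = 592 − 38·p*, so p* = (592 − 157)/38 ≈ 11.4474.
Strong-case type's separating payoff: 592 − 6 × p* = 592 − 6 × (592 − 157)/38 = 592 − 2610/38 ≈ 523.3158.
Pooling payoff: 0.17 × 592 + 0.83 × 157 = 230.95.
Difference: 523.3158 − 230.95 = 292.3658, i.e. 292.37 to two decimal places.
The strong-case type prefers to separate.

292.37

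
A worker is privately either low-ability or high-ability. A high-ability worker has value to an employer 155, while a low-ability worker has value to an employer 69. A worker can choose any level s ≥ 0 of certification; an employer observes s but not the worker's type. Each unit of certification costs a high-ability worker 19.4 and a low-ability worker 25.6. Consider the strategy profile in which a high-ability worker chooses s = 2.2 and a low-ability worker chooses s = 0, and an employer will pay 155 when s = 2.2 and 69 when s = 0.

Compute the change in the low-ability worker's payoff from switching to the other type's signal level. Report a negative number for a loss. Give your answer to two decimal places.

29.68

Playing s = 0 the low-ability worker receives 69.
Deviating to s = 2.2 brings payment 155 at cost 25.6 × 2.2 = 56.32, netting 98.68.
Gain from deviating: 98.68 − 69 = 29.68.
The gain is positive, so the low-ability type's incentive-compatibility constraint is violated — this profile is not a separating equilibrium.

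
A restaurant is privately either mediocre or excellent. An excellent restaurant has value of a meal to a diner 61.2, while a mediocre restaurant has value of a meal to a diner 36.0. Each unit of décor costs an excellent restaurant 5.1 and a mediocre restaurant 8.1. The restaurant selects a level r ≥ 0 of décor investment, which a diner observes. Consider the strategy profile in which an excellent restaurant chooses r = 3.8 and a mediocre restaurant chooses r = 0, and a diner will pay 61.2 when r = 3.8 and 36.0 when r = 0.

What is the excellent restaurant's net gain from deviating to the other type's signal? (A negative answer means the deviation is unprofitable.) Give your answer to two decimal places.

Playing r = 3.8 the excellent restaurant receives 61.2 − 5.1 × 3.8 = 41.82.
Deviating to r = 0 yields 36.0 instead.
Gain from deviating: 36.0 − 41.82 = -5.82.
The gain is negative, so the excellent type's incentive-compatibility constraint is satisfied.

-5.82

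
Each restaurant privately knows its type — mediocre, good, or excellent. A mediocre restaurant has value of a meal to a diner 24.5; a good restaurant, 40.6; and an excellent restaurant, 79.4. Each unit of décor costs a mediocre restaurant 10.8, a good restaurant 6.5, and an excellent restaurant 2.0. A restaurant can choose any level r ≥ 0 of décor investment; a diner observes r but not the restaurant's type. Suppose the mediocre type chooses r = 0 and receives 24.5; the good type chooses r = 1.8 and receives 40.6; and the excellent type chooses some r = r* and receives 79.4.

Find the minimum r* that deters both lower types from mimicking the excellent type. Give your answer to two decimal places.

Mediocre type (on-path payoff 24.5) won't mimic when 24.5 ≥ 79.4 − 10.8·r*, i.e. r* ≥ 5.08.
Good type (on-path payoff 40.6 − 6.5×1.8 = 28.9) won't mimic when 28.9 ≥ 79.4 − 6.5·r*, i.e. r* ≥ 7.77.
Both must hold, so r* = max(5.08, 7.77) = 7.77. The good type's constraint binds.

7.77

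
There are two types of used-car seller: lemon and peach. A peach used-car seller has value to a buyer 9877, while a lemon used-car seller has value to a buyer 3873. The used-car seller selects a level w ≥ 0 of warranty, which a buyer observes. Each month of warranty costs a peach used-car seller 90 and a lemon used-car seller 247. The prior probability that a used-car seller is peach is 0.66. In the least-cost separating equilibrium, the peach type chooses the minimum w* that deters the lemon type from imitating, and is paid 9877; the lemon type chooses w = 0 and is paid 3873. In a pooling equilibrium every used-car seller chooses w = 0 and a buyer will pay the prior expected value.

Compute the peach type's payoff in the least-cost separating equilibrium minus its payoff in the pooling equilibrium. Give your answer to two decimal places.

-146.33

Least-cost separating signal: w* solves 3873 = 9877 − 247·w*, so w* = (9877 − 3873)/247 ≈ 24.3077.
Peach type's separating payoff: 9877 − 90 × w* = 9877 − 90 × (9877 − 3873)/247 = 9877 − 540360/247 ≈ 7689.3077.
Pooling payoff: 0.66 × 9877 + 0.34 × 3873 = 7835.64.
Difference: 7689.3077 − 7835.64 = -146.3323, i.e. -146.33 to two decimal places.
The peach type would prefer the pooling outcome.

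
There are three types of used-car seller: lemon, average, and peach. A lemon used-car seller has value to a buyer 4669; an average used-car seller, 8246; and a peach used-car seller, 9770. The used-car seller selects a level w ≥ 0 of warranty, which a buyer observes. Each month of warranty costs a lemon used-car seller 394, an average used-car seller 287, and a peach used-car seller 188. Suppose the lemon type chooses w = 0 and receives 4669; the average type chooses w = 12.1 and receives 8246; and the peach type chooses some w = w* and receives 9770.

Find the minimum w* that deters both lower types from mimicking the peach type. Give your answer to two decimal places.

17.41

Lemon type (on-path payoff 4669) won't mimic when 4669 ≥ 9770 − 394·w*, i.e. w* ≥ 12.95.
Average type (on-path payoff 8246 − 287×12.1 = 4773.3) won't mimic when 4773.3 ≥ 9770 − 287·w*, i.e. w* ≥ 17.41.
Both must hold, so w* = max(12.95, 17.41) = 17.41. The average type's constraint binds.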